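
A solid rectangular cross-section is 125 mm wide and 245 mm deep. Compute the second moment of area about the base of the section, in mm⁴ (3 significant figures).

The section: 125 × 245, A = 30 625 mm², y = 122.5 mm, Ī = 153 188 802 mm⁴.
Transfer it to the bottom edge using Ī + A·d² with d = y − 0:
  the section: d = 122.5 mm → contributes +612 755 208 mm⁴
Total I = 612 755 208 mm⁴.

I_base ≈ 6.13 × 10⁸ mm⁴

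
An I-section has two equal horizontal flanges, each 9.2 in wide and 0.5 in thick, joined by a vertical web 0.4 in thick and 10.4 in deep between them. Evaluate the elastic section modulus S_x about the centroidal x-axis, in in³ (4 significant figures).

Treat the section as a set of non-overlapping primitives; coordinates are from the bounding-box lower-left.
Bottom flange: 9.2 × 0.5, A = 4.6 in², y = 0.25 in, Ī = 0.0958333 in⁴.
Web: 0.4 × 10.4, A = 4.16 in², y = 5.7 in, Ī = 37.4955 in⁴.
Top flange: 9.2 × 0.5, A = 4.6 in², y = 11.15 in, Ī = 0.0958333 in⁴.
By symmetry the centroid is at mid-height, ȳ = 5.7 in.
Transfer each piece to the centroidal x-axis using Ī + A·d² with d = y − 5.7:
  bottom flange: d = -5.45 in → contributes +136.727 in⁴
  web: d = 0 in → contributes +37.4955 in⁴
  top flange: d = 5.45 in → contributes +136.727 in⁴
Total I = 310.95 in⁴.
Extreme fibre distance c = 5.7 in; S = I/c = 54.5527 in³.

S_x ≈ 54.55 in³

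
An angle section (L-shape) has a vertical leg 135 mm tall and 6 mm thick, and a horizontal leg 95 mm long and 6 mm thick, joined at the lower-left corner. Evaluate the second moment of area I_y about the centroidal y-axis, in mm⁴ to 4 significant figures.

Treat the section as a set of non-overlapping primitives; coordinates are from the bounding-box lower-left.
Vertical leg: 6 × 135, A = 810 mm², x = 3 mm, Ī = 2 430 mm⁴.
Horizontal leg (remainder): 89 × 6, A = 534 mm², x = 50.5 mm, Ī = 352 485 mm⁴.
Centroid: x̄ = ΣA·x / ΣA = 21.8728 mm.
Transfer each piece to the centroidal y-axis using Ī + A·d² with d = x − 21.8728:
  vertical leg: d = -18.8728 mm → contributes +290 937 mm⁴
  horizontal leg (remainder): d = 28.6272 mm → contributes +790 107 mm⁴
Total I = 1 081 044 mm⁴.

I_y ≈ 1.081 × 10⁶ mm⁴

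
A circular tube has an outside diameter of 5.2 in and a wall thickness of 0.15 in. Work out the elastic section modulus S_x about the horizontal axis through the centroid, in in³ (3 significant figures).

Break the section into simple shapes (no overlaps), measuring from the bottom-left corner of the bounding box.
Outer circle: ⌀5.2, A = 21.237 in², y = 2.6 in, Ī = 35.891 in⁴.
Bore (subtracted): ⌀4.9, A = 18.857 in², y = 2.6 in, Ī = 28.298 in⁴.
By symmetry the centroid is at mid-height, ȳ = 2.6 in.
All pieces are centred on the horizontal axis through the centroid, so I = ΣĪ (holes subtracted) = 7.5929 in⁴.
Extreme fibre distance c = 2.6 in; S = I/c = 2.9204 in³.

S_x ≈ 2.92 in³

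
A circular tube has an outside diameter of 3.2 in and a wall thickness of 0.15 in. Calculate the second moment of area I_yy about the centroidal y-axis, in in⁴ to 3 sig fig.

Break the section into simple shapes (no overlaps), measuring from the bottom-left corner of the bounding box.
Outer circle: ⌀3.2, A = 8.0425 in², x = 1.6 in, Ī = 5.1472 in⁴.
Bore (subtracted): ⌀2.9, A = 6.6052 in², x = 1.6 in, Ī = 3.4719 in⁴.
By symmetry the centroid is at mid-width, x̄ = 1.6 in.
All pieces are centred on the centroidal y-axis, so I = ΣĪ (holes subtracted) = 1.6753 in⁴.

I_yy ≈ 1.68 in⁴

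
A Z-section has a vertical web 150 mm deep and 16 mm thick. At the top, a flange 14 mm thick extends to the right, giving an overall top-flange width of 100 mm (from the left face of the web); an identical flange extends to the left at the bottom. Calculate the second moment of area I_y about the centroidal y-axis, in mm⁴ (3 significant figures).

Break the section into simple shapes (no overlaps), measuring from the bottom-left corner of the bounding box.
Web: 16 × 150, A = 2 400 mm², x = 92 mm, Ī = 51 200 mm⁴.
Top flange (beyond web): 84 × 14, A = 1 176 mm², x = 142 mm, Ī = 691 488 mm⁴.
Bottom flange (beyond web): 84 × 14, A = 1 176 mm², x = 42 mm, Ī = 691 488 mm⁴.
Centroid: x̄ = ΣA·x / ΣA = 92 mm.
Transfer each piece to the centroidal y-axis using Ī + A·d² with d = x − 92:
  web: d = 0 mm → contributes +51 200 mm⁴
  top flange (beyond web): d = 50 mm → contributes +3 631 488 mm⁴
  bottom flange (beyond web): d = -50 mm → contributes +3 631 488 mm⁴
Total I = 7 314 176 mm⁴.

I_y ≈ 7.31 × 10⁶ mm⁴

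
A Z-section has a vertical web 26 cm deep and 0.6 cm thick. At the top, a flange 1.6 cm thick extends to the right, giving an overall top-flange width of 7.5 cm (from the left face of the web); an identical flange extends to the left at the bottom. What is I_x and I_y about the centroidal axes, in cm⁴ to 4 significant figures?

Break the section into simple shapes (no overlaps), measuring from the bottom-left corner of the bounding box.
Web: 0.6 × 26, A = 15.6 cm², y = 13 cm, Ī = 878.8 cm⁴.
Top flange (beyond web): 6.9 × 1.6, A = 11.04 cm², y = 25.2 cm, Ī = 2.3552 cm⁴.
Bottom flange (beyond web): 6.9 × 1.6, A = 11.04 cm², y = 0.8 cm, Ī = 2.3552 cm⁴.
Centroid: ȳ = ΣA·y / ΣA = 13 cm.
Transfer each piece to the centroidal x-axis using Ī + A·d² with d = y − 13:
  web: d = 0 cm → contributes +878.8 cm⁴
  top flange (beyond web): d = 12.2 cm → contributes +1645.55 cm⁴
  bottom flange (beyond web): d = -12.2 cm → contributes +1645.55 cm⁴
Total I = 4169.9 cm⁴.
For the y-axis: x̄ = 7.2 cm.
Repeating about the centroidal y-axis gives I_y = 398.57 cm⁴.

I_x ≈ 4170 cm⁴, I_y ≈ 398.6 cm⁴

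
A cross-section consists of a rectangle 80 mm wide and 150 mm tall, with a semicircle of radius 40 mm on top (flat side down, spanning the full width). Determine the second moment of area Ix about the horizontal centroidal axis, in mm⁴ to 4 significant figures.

Ix ≈ 4.036 × 10⁷ mm⁴

Decompose the section into non-overlapping parts with the origin at the bottom-left of its bounding rectangle.
Rectangular body: 80 × 150, A = 12 000 mm², y = 75 mm, Ī = 22 500 000 mm⁴.
Semicircular cap: semicircle r = 40, A = 2513.27 mm², y = 166.977 mm, Ī = 280 978 mm⁴.
Centroid: ȳ = ΣA·y / ΣA = 90.9276 mm.
Transfer each piece to the horizontal centroidal axis using Ī + A·d² with d = y − 90.9276:
  rectangular body: d = -15.9276 mm → contributes +25 544 277 mm⁴
  semicircular cap: d = 76.0489 mm → contributes +14 816 330 mm⁴
Total I = 40 360 608 mm⁴.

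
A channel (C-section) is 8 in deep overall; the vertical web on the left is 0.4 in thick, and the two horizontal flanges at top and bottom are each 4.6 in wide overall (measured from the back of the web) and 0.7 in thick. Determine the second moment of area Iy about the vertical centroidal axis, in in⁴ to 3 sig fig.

Split into non-overlapping primitives; take the origin at the lower-left of the bounding box.
Web: 0.4 × 8, A = 3.2 in², x = 0.2 in, Ī = 0.042667 in⁴.
Top flange (beyond web): 4.2 × 0.7, A = 2.94 in², x = 2.5 in, Ī = 4.3218 in⁴.
Bottom flange (beyond web): 4.2 × 0.7, A = 2.94 in², x = 2.5 in, Ī = 4.3218 in⁴.
Centroid: x̄ = ΣA·x / ΣA = 1.6894 in.
Transfer each piece to the vertical centroidal axis using Ī + A·d² with d = x − 1.6894:
  web: d = -1.4894 in → contributes +7.1415 in⁴
  top flange (beyond web): d = 0.81057 in → contributes +6.2535 in⁴
  bottom flange (beyond web): d = 0.81057 in → contributes +6.2535 in⁴
Total I = 19.648 in⁴.

Iy ≈ 19.6 in⁴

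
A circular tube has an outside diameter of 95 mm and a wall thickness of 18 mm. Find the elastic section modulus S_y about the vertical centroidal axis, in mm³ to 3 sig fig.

S_y ≈ 7.17 × 10⁴ mm³

Decompose the section into non-overlapping parts with the origin at the bottom-left of its bounding rectangle.
Outer circle: ⌀95, A = 7088.2 mm², x = 47.5 mm, Ī = 3 998 198 mm⁴.
Bore (subtracted): ⌀59, A = 2 734 mm², x = 47.5 mm, Ī = 594 810 mm⁴.
By symmetry the centroid is at mid-width, x̄ = 47.5 mm.
All pieces are centred on the vertical centroidal axis, so I = ΣĪ (holes subtracted) = 3 403 389 mm⁴.
Extreme fibre distance c = 47.5 mm; S = I/c = 71 650 mm³.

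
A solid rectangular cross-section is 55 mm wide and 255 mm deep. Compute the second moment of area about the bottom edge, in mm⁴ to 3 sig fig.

I_base ≈ 3.04 × 10⁸ mm⁴

The section: 55 × 255, A = 14 025 mm², y = 127.5 mm, Ī = 75 997 969 mm⁴.
Transfer it to the bottom edge using Ī + A·d² with d = y − 0:
  the section: d = 127.5 mm → contributes +303 991 875 mm⁴
Total I = 303 991 875 mm⁴.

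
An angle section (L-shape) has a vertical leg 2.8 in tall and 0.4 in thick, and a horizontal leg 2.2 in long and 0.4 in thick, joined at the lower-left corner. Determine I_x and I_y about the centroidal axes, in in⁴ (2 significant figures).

I_x ≈ 1.4 in⁴, I_y ≈ 0.74 in⁴

Break the section into simple shapes (no overlaps), measuring from the bottom-left corner of the bounding box.
Vertical leg: 0.4 × 2.8, A = 1.12 in², y = 1.4 in, Ī = 0.7317 in⁴.
Horizontal leg (remainder): 1.8 × 0.4, A = 0.72 in², y = 0.2 in, Ī = 0.0096 in⁴.
Centroid: ȳ = ΣA·y / ΣA = 0.9304 in.
Transfer each piece to the centroidal x-axis using Ī + A·d² with d = y − 0.9304:
  vertical leg: d = 0.4696 in → contributes +0.9787 in⁴
  horizontal leg (remainder): d = -0.7304 in → contributes +0.3937 in⁴
Total I = 1.372 in⁴.
For the y-axis: x̄ = 0.6304 in.
Repeating about the centroidal y-axis gives I_y = 0.7396 in⁴.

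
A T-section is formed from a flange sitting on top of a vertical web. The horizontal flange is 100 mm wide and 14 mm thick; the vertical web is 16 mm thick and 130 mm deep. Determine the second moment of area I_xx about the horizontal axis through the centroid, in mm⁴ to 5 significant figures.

Decompose the section into non-overlapping parts with the origin at the bottom-left of its bounding rectangle.
Flange: 100 × 14, A = 1 400 mm², y = 137 mm, Ī = 22866.67 mm⁴.
Web: 16 × 130, A = 2 080 mm², y = 65 mm, Ī = 2 929 333 mm⁴.
Centroid: ȳ = ΣA·y / ΣA = 93.96552 mm.
Transfer each piece to the horizontal axis through the centroid using Ī + A·d² with d = y − 93.96552:
  flange: d = 43.03448 mm → contributes +2 615 620 mm⁴
  web: d = -28.96552 mm → contributes +4 674 456 mm⁴
Total I = 7 290 076 mm⁴.

I_xx ≈ 7.2901 × 10⁶ mm⁴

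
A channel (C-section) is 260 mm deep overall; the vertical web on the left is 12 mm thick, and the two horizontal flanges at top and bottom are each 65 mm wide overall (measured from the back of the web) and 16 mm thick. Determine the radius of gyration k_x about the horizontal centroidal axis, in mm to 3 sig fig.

k_x ≈ 94.3 mm

Break the section into simple shapes (no overlaps), measuring from the bottom-left corner of the bounding box.
Web: 12 × 260, A = 3 120 mm², y = 130 mm, Ī = 17 576 000 mm⁴.
Top flange (beyond web): 53 × 16, A = 848 mm², y = 252 mm, Ī = 18 091 mm⁴.
Bottom flange (beyond web): 53 × 16, A = 848 mm², y = 8 mm, Ī = 18 091 mm⁴.
By symmetry the centroid is at mid-height, ȳ = 130 mm.
Transfer each piece to the horizontal centroidal axis using Ī + A·d² with d = y − 130:
  web: d = 0 mm → contributes +17 576 000 mm⁴
  top flange (beyond web): d = 122 mm → contributes +12 639 723 mm⁴
  bottom flange (beyond web): d = -122 mm → contributes +12 639 723 mm⁴
Total I = 42 855 445 mm⁴.
Radius of gyration: k = √(I/A) = √(42 855 445 / 4 816) = 94.332 mm.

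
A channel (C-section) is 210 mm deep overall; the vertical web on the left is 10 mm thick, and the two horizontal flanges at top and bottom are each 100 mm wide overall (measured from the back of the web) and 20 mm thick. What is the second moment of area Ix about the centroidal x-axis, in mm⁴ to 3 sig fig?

Break the section into simple shapes (no overlaps), measuring from the bottom-left corner of the bounding box.
Web: 10 × 210, A = 2 100 mm², y = 105 mm, Ī = 7 717 500 mm⁴.
Top flange (beyond web): 90 × 20, A = 1 800 mm², y = 200 mm, Ī = 60 000 mm⁴.
Bottom flange (beyond web): 90 × 20, A = 1 800 mm², y = 10 mm, Ī = 60 000 mm⁴.
By symmetry the centroid is at mid-height, ȳ = 105 mm.
Transfer each piece to the centroidal x-axis using Ī + A·d² with d = y − 105:
  web: d = 0 mm → contributes +7 717 500 mm⁴
  top flange (beyond web): d = 95 mm → contributes +16 305 000 mm⁴
  bottom flange (beyond web): d = -95 mm → contributes +16 305 000 mm⁴
Total I = 40 327 500 mm⁴.

Ix ≈ 4.03 × 10⁷ mm⁴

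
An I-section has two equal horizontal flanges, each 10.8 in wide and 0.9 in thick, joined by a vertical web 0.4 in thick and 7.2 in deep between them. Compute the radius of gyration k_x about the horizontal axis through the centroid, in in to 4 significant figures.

k_x ≈ 3.860 in

Break the section into simple shapes (no overlaps), measuring from the bottom-left corner of the bounding box.
Bottom flange: 10.8 × 0.9, A = 9.72 in², y = 0.45 in, Ī = 0.6561 in⁴.
Web: 0.4 × 7.2, A = 2.88 in², y = 4.5 in, Ī = 12.4416 in⁴.
Top flange: 10.8 × 0.9, A = 9.72 in², y = 8.55 in, Ī = 0.6561 in⁴.
By symmetry the centroid is at mid-height, ȳ = 4.5 in.
Transfer each piece to the horizontal axis through the centroid using Ī + A·d² with d = y − 4.5:
  bottom flange: d = -4.05 in → contributes +160.088 in⁴
  web: d = 0 in → contributes +12.4416 in⁴
  top flange: d = 4.05 in → contributes +160.088 in⁴
Total I = 332.618 in⁴.
Radius of gyration: k = √(I/A) = √(332.618 / 22.32) = 3.86034 in.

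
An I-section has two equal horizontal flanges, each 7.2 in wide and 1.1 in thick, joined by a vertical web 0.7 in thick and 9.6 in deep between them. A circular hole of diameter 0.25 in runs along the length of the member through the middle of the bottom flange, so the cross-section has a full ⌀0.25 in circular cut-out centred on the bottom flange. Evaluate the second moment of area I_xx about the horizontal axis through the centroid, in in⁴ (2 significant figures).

Split into non-overlapping primitives; take the origin at the lower-left of the bounding box.
Bottom flange: 7.2 × 1.1, A = 7.92 in², y = 0.55 in, Ī = 0.7986 in⁴.
Web: 0.7 × 9.6, A = 6.72 in², y = 5.9 in, Ī = 51.61 in⁴.
Top flange: 7.2 × 1.1, A = 7.92 in², y = 11.25 in, Ī = 0.7986 in⁴.
Hole (subtracted): ⌀0.25, A = 0.04909 in², y = 0.55 in, Ī = 0.0001917 in⁴.
Centroid: ȳ = ΣA·y / ΣA = 5.912 in.
Transfer each piece to the horizontal axis through the centroid using Ī + A·d² with d = y − 5.912:
  bottom flange: d = -5.362 in → contributes +228.5 in⁴
  web: d = -0.01167 in → contributes +51.61 in⁴
  top flange: d = 5.338 in → contributes +226.5 in⁴
  hole: d = -5.362 in → contributes −1.411 in⁴
Total I = 505.2 in⁴.

I_xx ≈ 510 in⁴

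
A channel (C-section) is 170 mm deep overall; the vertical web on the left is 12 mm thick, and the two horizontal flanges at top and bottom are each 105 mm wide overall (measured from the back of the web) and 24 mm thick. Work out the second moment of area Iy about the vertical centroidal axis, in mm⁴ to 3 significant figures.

Break the section into simple shapes (no overlaps), measuring from the bottom-left corner of the bounding box.
Web: 12 × 170, A = 2 040 mm², x = 6 mm, Ī = 24 480 mm⁴.
Top flange (beyond web): 93 × 24, A = 2 232 mm², x = 58.5 mm, Ī = 1 608 714 mm⁴.
Bottom flange (beyond web): 93 × 24, A = 2 232 mm², x = 58.5 mm, Ī = 1 608 714 mm⁴.
Centroid: x̄ = ΣA·x / ΣA = 42.033 mm.
Transfer each piece to the vertical centroidal axis using Ī + A·d² with d = x − 42.033:
  web: d = -36.033 mm → contributes +2 673 200 mm⁴
  top flange (beyond web): d = 16.467 mm → contributes +2 213 932 mm⁴
  bottom flange (beyond web): d = 16.467 mm → contributes +2 213 932 mm⁴
Total I = 7 101 065 mm⁴.

Iy ≈ 7.10 × 10⁶ mm⁴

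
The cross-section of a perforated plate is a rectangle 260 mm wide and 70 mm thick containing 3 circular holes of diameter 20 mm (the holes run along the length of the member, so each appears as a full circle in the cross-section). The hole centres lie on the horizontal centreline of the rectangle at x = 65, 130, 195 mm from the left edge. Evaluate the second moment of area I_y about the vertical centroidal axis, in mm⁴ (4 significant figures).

I_y ≈ 9.985 × 10⁷ mm⁴

Treat the section as a set of non-overlapping primitives; coordinates are from the bounding-box lower-left.
Plate: 260 × 70, A = 18 200 mm², x = 130 mm, Ī = 102 526 667 mm⁴.
Hole 1 (subtracted): ⌀20, A = 314.159 mm², x = 65 mm, Ī = 7853.98 mm⁴.
Hole 2 (subtracted): ⌀20, A = 314.159 mm², x = 130 mm, Ī = 7853.98 mm⁴.
Hole 3 (subtracted): ⌀20, A = 314.159 mm², x = 195 mm, Ī = 7853.98 mm⁴.
By symmetry the centroid is at mid-width, x̄ = 130 mm.
Transfer each piece to the vertical centroidal axis using Ī + A·d² with d = x − 130:
  plate: d = 0 mm → contributes +102 526 667 mm⁴
  hole 1: d = -65 mm → contributes −1 335 177 mm⁴
  hole 2: d = 0 mm → contributes −7853.98 mm⁴
  hole 3: d = 65 mm → contributes −1 335 177 mm⁴
Total I = 99 848 459 mm⁴.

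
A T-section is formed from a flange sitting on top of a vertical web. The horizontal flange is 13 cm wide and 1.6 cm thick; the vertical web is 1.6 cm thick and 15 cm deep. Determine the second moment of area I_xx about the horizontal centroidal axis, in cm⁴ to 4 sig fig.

Split into non-overlapping primitives; take the origin at the lower-left of the bounding box.
Flange: 13 × 1.6, A = 20.8 cm², y = 15.8 cm, Ī = 4.43733 cm⁴.
Web: 1.6 × 15, A = 24 cm², y = 7.5 cm, Ī = 450 cm⁴.
Centroid: ȳ = ΣA·y / ΣA = 11.3536 cm.
Transfer each piece to the horizontal centroidal axis using Ī + A·d² with d = y − 11.3536:
  flange: d = 4.44643 cm → contributes +415.668 cm⁴
  web: d = -3.85357 cm → contributes +806.4 cm⁴
Total I = 1222.07 cm⁴.

I_xx ≈ 1222 cm⁴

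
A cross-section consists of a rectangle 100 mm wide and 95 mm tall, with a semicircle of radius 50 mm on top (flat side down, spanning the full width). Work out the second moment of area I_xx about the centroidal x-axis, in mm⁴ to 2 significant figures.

I_xx ≈ 2.1 × 10⁷ mm⁴

Treat the section as a set of non-overlapping primitives; coordinates are from the bounding-box lower-left.
Rectangular body: 100 × 95, A = 9 500 mm², y = 47.5 mm, Ī = 7 144 792 mm⁴.
Semicircular cap: semicircle r = 50, A = 3 927 mm², y = 116.2 mm, Ī = 685 981 mm⁴.
Centroid: ȳ = ΣA·y / ΣA = 67.6 mm.
Transfer each piece to the centroidal x-axis using Ī + A·d² with d = y − 67.6:
  rectangular body: d = -20.1 mm → contributes +10 982 400 mm⁴
  semicircular cap: d = 48.62 mm → contributes +9 969 750 mm⁴
Total I = 20 952 150 mm⁴.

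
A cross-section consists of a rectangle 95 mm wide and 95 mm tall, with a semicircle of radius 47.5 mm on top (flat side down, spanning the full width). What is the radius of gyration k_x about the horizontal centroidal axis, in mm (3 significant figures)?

Split into non-overlapping primitives; take the origin at the lower-left of the bounding box.
Rectangular body: 95 × 95, A = 9 025 mm², y = 47.5 mm, Ī = 6 787 552 mm⁴.
Semicircular cap: semicircle r = 47.5, A = 3544.1 mm², y = 115.16 mm, Ī = 558 736 mm⁴.
Centroid: ȳ = ΣA·y / ΣA = 66.578 mm.
Transfer each piece to the horizontal centroidal axis using Ī + A·d² with d = y − 66.578:
  rectangular body: d = -19.078 mm → contributes +10 072 372 mm⁴
  semicircular cap: d = 48.582 mm → contributes +8 923 462 mm⁴
Total I = 18 995 834 mm⁴.
Radius of gyration: k = √(I/A) = √(18 995 834 / 12 569) = 38.876 mm.

k_x ≈ 38.9 mm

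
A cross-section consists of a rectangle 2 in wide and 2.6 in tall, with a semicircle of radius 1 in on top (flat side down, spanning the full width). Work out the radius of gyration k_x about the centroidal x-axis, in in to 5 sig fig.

k_x ≈ 0.98928 in

Decompose the section into non-overlapping parts with the origin at the bottom-left of its bounding rectangle.
Rectangular body: 2 × 2.6, A = 5.2 in², y = 1.3 in, Ī = 2.929333 in⁴.
Semicircular cap: semicircle r = 1, A = 1.570796 in², y = 3.024413 in, Ī = 0.109757 in⁴.
Centroid: ȳ = ΣA·y / ΣA = 1.700057 in.
Transfer each piece to the centroidal x-axis using Ī + A·d² with d = y − 1.700057:
  rectangular body: d = -0.4000566 in → contributes +3.761569 in⁴
  semicircular cap: d = 1.324357 in → contributes +2.864809 in⁴
Total I = 6.626377 in⁴.
Radius of gyration: k = √(I/A) = √(6.626377 / 6.770796) = 0.9892777 in.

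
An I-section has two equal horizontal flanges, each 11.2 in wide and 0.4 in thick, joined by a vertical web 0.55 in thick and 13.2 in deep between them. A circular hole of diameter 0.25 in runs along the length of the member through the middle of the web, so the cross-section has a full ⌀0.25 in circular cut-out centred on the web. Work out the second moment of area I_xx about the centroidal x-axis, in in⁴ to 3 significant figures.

Decompose the section into non-overlapping parts with the origin at the bottom-left of its bounding rectangle.
Bottom flange: 11.2 × 0.4, A = 4.48 in², y = 0.2 in, Ī = 0.059733 in⁴.
Web: 0.55 × 13.2, A = 7.26 in², y = 7 in, Ī = 105.42 in⁴.
Top flange: 11.2 × 0.4, A = 4.48 in², y = 13.8 in, Ī = 0.059733 in⁴.
Hole (subtracted): ⌀0.25, A = 0.049087 in², y = 7 in, Ī = 0.00019175 in⁴.
By symmetry the centroid is at mid-height, ȳ = 7 in.
Transfer each piece to the centroidal x-axis using Ī + A·d² with d = y − 7:
  bottom flange: d = -6.8 in → contributes +207.21 in⁴
  web: d = 0 in → contributes +105.42 in⁴
  top flange: d = 6.8 in → contributes +207.21 in⁴
  hole: d = 0 in → contributes −0.00019175 in⁴
Total I = 519.84 in⁴.

I_xx ≈ 520 in⁴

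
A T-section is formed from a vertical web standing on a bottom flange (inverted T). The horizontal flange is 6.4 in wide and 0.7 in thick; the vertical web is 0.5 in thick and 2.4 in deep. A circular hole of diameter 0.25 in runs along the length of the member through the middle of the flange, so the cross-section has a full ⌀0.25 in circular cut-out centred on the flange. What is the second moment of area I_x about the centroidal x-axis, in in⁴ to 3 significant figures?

I_x ≈ 3.03 in⁴

Split into non-overlapping primitives; take the origin at the lower-left of the bounding box.
Flange: 6.4 × 0.7, A = 4.48 in², y = 0.35 in, Ī = 0.18293 in⁴.
Web: 0.5 × 2.4, A = 1.2 in², y = 1.9 in, Ī = 0.576 in⁴.
Hole (subtracted): ⌀0.25, A = 0.049087 in², y = 0.35 in, Ī = 0.00019175 in⁴.
Centroid: ȳ = ΣA·y / ΣA = 0.68032 in.
Transfer each piece to the centroidal x-axis using Ī + A·d² with d = y − 0.68032:
  flange: d = -0.33032 in → contributes +0.67175 in⁴
  web: d = 1.2197 in → contributes +2.3611 in⁴
  hole: d = -0.33032 in → contributes −0.0055477 in⁴
Total I = 3.0273 in⁴.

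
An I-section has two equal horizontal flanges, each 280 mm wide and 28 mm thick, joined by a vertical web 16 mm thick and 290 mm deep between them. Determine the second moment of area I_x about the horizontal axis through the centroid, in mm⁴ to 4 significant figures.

I_x ≈ 4.299 × 10⁸ mm⁴

Decompose the section into non-overlapping parts with the origin at the bottom-left of its bounding rectangle.
Bottom flange: 280 × 28, A = 7 840 mm², y = 14 mm, Ī = 512 213 mm⁴.
Web: 16 × 290, A = 4 640 mm², y = 173 mm, Ī = 32 518 667 mm⁴.
Top flange: 280 × 28, A = 7 840 mm², y = 332 mm, Ī = 512 213 mm⁴.
By symmetry the centroid is at mid-height, ȳ = 173 mm.
Transfer each piece to the horizontal axis through the centroid using Ī + A·d² with d = y − 173:
  bottom flange: d = -159 mm → contributes +198 715 253 mm⁴
  web: d = 0 mm → contributes +32 518 667 mm⁴
  top flange: d = 159 mm → contributes +198 715 253 mm⁴
Total I = 429 949 173 mm⁴.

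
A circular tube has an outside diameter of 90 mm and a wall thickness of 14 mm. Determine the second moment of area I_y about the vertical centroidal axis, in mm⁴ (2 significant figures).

I_y ≈ 2.5 × 10⁶ mm⁴

Split into non-overlapping primitives; take the origin at the lower-left of the bounding box.
Outer circle: ⌀90, A = 6 362 mm², x = 45 mm, Ī = 3 220 623 mm⁴.
Bore (subtracted): ⌀62, A = 3 019 mm², x = 45 mm, Ī = 725 332 mm⁴.
By symmetry the centroid is at mid-width, x̄ = 45 mm.
All pieces are centred on the vertical centroidal axis, so I = ΣĪ (holes subtracted) = 2 495 292 mm⁴.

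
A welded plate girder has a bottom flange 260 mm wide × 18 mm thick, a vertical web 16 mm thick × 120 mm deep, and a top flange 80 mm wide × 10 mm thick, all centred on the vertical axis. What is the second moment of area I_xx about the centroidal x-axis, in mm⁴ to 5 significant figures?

I_xx ≈ 1.8180 × 10⁷ mm⁴

Break the section into simple shapes (no overlaps), measuring from the bottom-left corner of the bounding box.
Bottom plate: 260 × 18, A = 4 680 mm², y = 9 mm, Ī = 126 360 mm⁴.
Web plate: 16 × 120, A = 1 920 mm², y = 78 mm, Ī = 2 304 000 mm⁴.
Top plate: 80 × 10, A = 800 mm², y = 143 mm, Ī = 6666.667 mm⁴.
Centroid: ȳ = ΣA·y / ΣA = 41.38919 mm.
Transfer each piece to the centroidal x-axis using Ī + A·d² with d = y − 41.38919:
  bottom plate: d = -32.38919 mm → contributes +5 035 959 mm⁴
  web plate: d = 36.61081 mm → contributes +4 877 475 mm⁴
  top plate: d = 101.6108 mm → contributes +8 266 472 mm⁴
Total I = 18 179 906 mm⁴.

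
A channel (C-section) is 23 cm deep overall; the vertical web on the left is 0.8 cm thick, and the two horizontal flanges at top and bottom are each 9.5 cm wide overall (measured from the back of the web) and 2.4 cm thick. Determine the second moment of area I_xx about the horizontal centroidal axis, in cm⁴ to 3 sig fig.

I_xx ≈ 5260 cm⁴

Decompose the section into non-overlapping parts with the origin at the bottom-left of its bounding rectangle.
Web: 0.8 × 23, A = 18.4 cm², y = 11.5 cm, Ī = 811.13 cm⁴.
Top flange (beyond web): 8.7 × 2.4, A = 20.88 cm², y = 21.8 cm, Ī = 10.022 cm⁴.
Bottom flange (beyond web): 8.7 × 2.4, A = 20.88 cm², y = 1.2 cm, Ī = 10.022 cm⁴.
By symmetry the centroid is at mid-height, ȳ = 11.5 cm.
Transfer each piece to the horizontal centroidal axis using Ī + A·d² with d = y − 11.5:
  web: d = 0 cm → contributes +811.13 cm⁴
  top flange (beyond web): d = 10.3 cm → contributes +2225.2 cm⁴
  bottom flange (beyond web): d = -10.3 cm → contributes +2225.2 cm⁴
Total I = 5261.5 cm⁴.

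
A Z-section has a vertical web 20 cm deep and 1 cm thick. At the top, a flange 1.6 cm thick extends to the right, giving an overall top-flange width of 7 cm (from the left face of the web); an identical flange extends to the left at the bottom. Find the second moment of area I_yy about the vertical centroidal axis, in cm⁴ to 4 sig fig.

I_yy ≈ 294.5 cm⁴

Decompose the section into non-overlapping parts with the origin at the bottom-left of its bounding rectangle.
Web: 1 × 20, A = 20 cm², x = 6.5 cm, Ī = 1.66667 cm⁴.
Top flange (beyond web): 6 × 1.6, A = 9.6 cm², x = 10 cm, Ī = 28.8 cm⁴.
Bottom flange (beyond web): 6 × 1.6, A = 9.6 cm², x = 3 cm, Ī = 28.8 cm⁴.
Centroid: x̄ = ΣA·x / ΣA = 6.5 cm.
Transfer each piece to the vertical centroidal axis using Ī + A·d² with d = x − 6.5:
  web: d = 0 cm → contributes +1.66667 cm⁴
  top flange (beyond web): d = 3.5 cm → contributes +146.4 cm⁴
  bottom flange (beyond web): d = -3.5 cm → contributes +146.4 cm⁴
Total I = 294.467 cm⁴.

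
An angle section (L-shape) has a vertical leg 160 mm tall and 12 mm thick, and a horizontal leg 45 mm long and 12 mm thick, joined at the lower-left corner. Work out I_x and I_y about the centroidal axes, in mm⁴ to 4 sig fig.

I_x ≈ 5.898 × 10⁶ mm⁴, I_y ≈ 2.252 × 10⁵ mm⁴

Split into non-overlapping primitives; take the origin at the lower-left of the bounding box.
Vertical leg: 12 × 160, A = 1 920 mm², y = 80 mm, Ī = 4 096 000 mm⁴.
Horizontal leg (remainder): 33 × 12, A = 396 mm², y = 6 mm, Ī = 4 752 mm⁴.
Centroid: ȳ = ΣA·y / ΣA = 67.3472 mm.
Transfer each piece to the centroidal x-axis using Ī + A·d² with d = y − 67.3472:
  vertical leg: d = 12.6528 mm → contributes +4 403 382 mm⁴
  horizontal leg (remainder): d = -61.3472 mm → contributes +1 495 087 mm⁴
Total I = 5 898 469 mm⁴.
For the y-axis: x̄ = 9.84715 mm.
Repeating about the centroidal y-axis gives I_y = 225 174 mm⁴.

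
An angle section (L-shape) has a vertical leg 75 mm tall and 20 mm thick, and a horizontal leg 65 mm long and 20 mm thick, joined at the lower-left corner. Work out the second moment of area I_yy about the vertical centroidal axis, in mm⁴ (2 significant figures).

Split into non-overlapping primitives; take the origin at the lower-left of the bounding box.
Vertical leg: 20 × 75, A = 1 500 mm², x = 10 mm, Ī = 50 000 mm⁴.
Horizontal leg (remainder): 45 × 20, A = 900 mm², x = 42.5 mm, Ī = 151 875 mm⁴.
Centroid: x̄ = ΣA·x / ΣA = 22.19 mm.
Transfer each piece to the vertical centroidal axis using Ī + A·d² with d = x − 22.19:
  vertical leg: d = -12.19 mm → contributes +272 803 mm⁴
  horizontal leg (remainder): d = 20.31 mm → contributes +523 213 mm⁴
Total I = 796 016 mm⁴.

I_yy ≈ 8.0 × 10⁵ mm⁴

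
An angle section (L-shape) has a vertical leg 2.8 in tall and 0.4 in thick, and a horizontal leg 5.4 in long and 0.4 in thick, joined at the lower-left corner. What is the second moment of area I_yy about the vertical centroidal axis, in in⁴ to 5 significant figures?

Treat the section as a set of non-overlapping primitives; coordinates are from the bounding-box lower-left.
Vertical leg: 0.4 × 2.8, A = 1.12 in², x = 0.2 in, Ī = 0.01493333 in⁴.
Horizontal leg (remainder): 5 × 0.4, A = 2 in², x = 2.9 in, Ī = 4.166667 in⁴.
Centroid: x̄ = ΣA·x / ΣA = 1.930769 in.
Transfer each piece to the vertical centroidal axis using Ī + A·d² with d = x − 1.930769:
  vertical leg: d = -1.730769 in → contributes +3.369963 in⁴
  horizontal leg (remainder): d = 0.9692308 in → contributes +6.045483 in⁴
Total I = 9.415446 in⁴.

I_yy ≈ 9.4154 in⁴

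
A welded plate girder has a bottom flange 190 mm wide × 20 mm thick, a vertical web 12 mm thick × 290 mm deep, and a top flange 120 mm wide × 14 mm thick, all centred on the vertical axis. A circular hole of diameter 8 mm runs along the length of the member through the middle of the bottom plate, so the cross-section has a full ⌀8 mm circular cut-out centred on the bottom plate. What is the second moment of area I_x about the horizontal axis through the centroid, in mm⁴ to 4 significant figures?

I_x ≈ 1.415 × 10⁸ mm⁴

Decompose the section into non-overlapping parts with the origin at the bottom-left of its bounding rectangle.
Bottom plate: 190 × 20, A = 3 800 mm², y = 10 mm, Ī = 126 667 mm⁴.
Web plate: 12 × 290, A = 3 480 mm², y = 165 mm, Ī = 24 389 000 mm⁴.
Top plate: 120 × 14, A = 1 680 mm², y = 317 mm, Ī = 27 440 mm⁴.
Hole (subtracted): ⌀8, A = 50.2655 mm², y = 10 mm, Ī = 201.062 mm⁴.
Centroid: ȳ = ΣA·y / ΣA = 128.428 mm.
Transfer each piece to the horizontal axis through the centroid using Ī + A·d² with d = y − 128.428:
  bottom plate: d = -118.428 mm → contributes +53 422 187 mm⁴
  web plate: d = 36.5722 mm → contributes +29 043 597 mm⁴
  top plate: d = 188.572 mm → contributes +59 767 376 mm⁴
  hole: d = -118.428 mm → contributes −705 181 mm⁴
Total I = 141 527 979 mm⁴.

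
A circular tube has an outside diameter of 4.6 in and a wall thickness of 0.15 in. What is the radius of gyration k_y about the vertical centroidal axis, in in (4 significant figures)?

Decompose the section into non-overlapping parts with the origin at the bottom-left of its bounding rectangle.
Outer circle: ⌀4.6, A = 16.619 in², x = 2.3 in, Ī = 21.9787 in⁴.
Bore (subtracted): ⌀4.3, A = 14.522 in², x = 2.3 in, Ī = 16.782 in⁴.
By symmetry the centroid is at mid-width, x̄ = 2.3 in.
All pieces are centred on the vertical centroidal axis, so I = ΣĪ (holes subtracted) = 5.19666 in⁴.
Radius of gyration: k = √(I/A) = √(5.19666 / 2.09701) = 1.57421 in.

k_y ≈ 1.574 in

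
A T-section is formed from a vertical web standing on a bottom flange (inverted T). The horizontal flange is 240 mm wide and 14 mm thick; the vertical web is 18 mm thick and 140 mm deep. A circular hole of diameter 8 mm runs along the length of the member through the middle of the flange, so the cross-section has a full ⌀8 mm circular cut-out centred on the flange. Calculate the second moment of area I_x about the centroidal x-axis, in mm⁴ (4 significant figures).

Treat the section as a set of non-overlapping primitives; coordinates are from the bounding-box lower-left.
Flange: 240 × 14, A = 3 360 mm², y = 7 mm, Ī = 54 880 mm⁴.
Web: 18 × 140, A = 2 520 mm², y = 84 mm, Ī = 4 116 000 mm⁴.
Hole (subtracted): ⌀8, A = 50.2655 mm², y = 7 mm, Ī = 201.062 mm⁴.
Centroid: ȳ = ΣA·y / ΣA = 40.2845 mm.
Transfer each piece to the centroidal x-axis using Ī + A·d² with d = y − 40.2845:
  flange: d = -33.2845 mm → contributes +3 777 290 mm⁴
  web: d = 43.7155 mm → contributes +8 931 826 mm⁴
  hole: d = -33.2845 mm → contributes −55888.2 mm⁴
Total I = 12 653 228 mm⁴.

I_x ≈ 1.265 × 10⁷ mm⁴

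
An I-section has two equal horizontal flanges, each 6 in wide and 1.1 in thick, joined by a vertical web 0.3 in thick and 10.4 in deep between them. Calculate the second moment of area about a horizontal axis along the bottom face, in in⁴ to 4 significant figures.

Decompose the section into non-overlapping parts with the origin at the bottom-left of its bounding rectangle.
Bottom flange: 6 × 1.1, A = 6.6 in², y = 0.55 in, Ī = 0.6655 in⁴.
Web: 0.3 × 10.4, A = 3.12 in², y = 6.3 in, Ī = 28.1216 in⁴.
Top flange: 6 × 1.1, A = 6.6 in², y = 12.05 in, Ī = 0.6655 in⁴.
Transfer each piece to a horizontal axis along the bottom face using Ī + A·d² with d = y − 0:
  bottom flange: d = 0.55 in → contributes +2.662 in⁴
  web: d = 6.3 in → contributes +151.954 in⁴
  top flange: d = 12.05 in → contributes +959.002 in⁴
Total I = 1113.62 in⁴.

I_base ≈ 1114 in⁴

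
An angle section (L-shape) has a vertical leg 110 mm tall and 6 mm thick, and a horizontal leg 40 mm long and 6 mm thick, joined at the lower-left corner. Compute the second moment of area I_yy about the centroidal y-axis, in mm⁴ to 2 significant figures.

Split into non-overlapping primitives; take the origin at the lower-left of the bounding box.
Vertical leg: 6 × 110, A = 660 mm², x = 3 mm, Ī = 1 980 mm⁴.
Horizontal leg (remainder): 34 × 6, A = 204 mm², x = 23 mm, Ī = 19 652 mm⁴.
Centroid: x̄ = ΣA·x / ΣA = 7.722 mm.
Transfer each piece to the centroidal y-axis using Ī + A·d² with d = x − 7.722:
  vertical leg: d = -4.722 mm → contributes +16 698 mm⁴
  horizontal leg (remainder): d = 15.28 mm → contributes +67 268 mm⁴
Total I = 83 965 mm⁴.

I_yy ≈ 8.4 × 10⁴ mm⁴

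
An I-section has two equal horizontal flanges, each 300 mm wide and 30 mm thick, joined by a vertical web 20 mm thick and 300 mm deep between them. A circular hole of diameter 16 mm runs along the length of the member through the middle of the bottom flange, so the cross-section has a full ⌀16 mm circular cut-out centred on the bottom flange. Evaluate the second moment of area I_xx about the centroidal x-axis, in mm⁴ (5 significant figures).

I_xx ≈ 5.3088 × 10⁸ mm⁴

Break the section into simple shapes (no overlaps), measuring from the bottom-left corner of the bounding box.
Bottom flange: 300 × 30, A = 9 000 mm², y = 15 mm, Ī = 675 000 mm⁴.
Web: 20 × 300, A = 6 000 mm², y = 180 mm, Ī = 45 000 000 mm⁴.
Top flange: 300 × 30, A = 9 000 mm², y = 345 mm, Ī = 675 000 mm⁴.
Hole (subtracted): ⌀16, A = 201.0619 mm², y = 15 mm, Ī = 3216.991 mm⁴.
Centroid: ȳ = ΣA·y / ΣA = 181.394 mm.
Transfer each piece to the centroidal x-axis using Ī + A·d² with d = y − 181.394:
  bottom flange: d = -166.394 mm → contributes +249 857 606 mm⁴
  web: d = -1.393979 mm → contributes +45 011 659 mm⁴
  top flange: d = 163.606 mm → contributes +241 577 371 mm⁴
  hole: d = -166.394 mm → contributes −5 570 010 mm⁴
Total I = 530 876 626 mm⁴.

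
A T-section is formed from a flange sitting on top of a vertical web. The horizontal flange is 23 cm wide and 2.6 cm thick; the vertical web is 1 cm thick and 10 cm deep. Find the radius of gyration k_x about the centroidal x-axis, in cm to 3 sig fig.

Decompose the section into non-overlapping parts with the origin at the bottom-left of its bounding rectangle.
Flange: 23 × 2.6, A = 59.8 cm², y = 11.3 cm, Ī = 33.687 cm⁴.
Web: 1 × 10, A = 10 cm², y = 5 cm, Ī = 83.333 cm⁴.
Centroid: ȳ = ΣA·y / ΣA = 10.397 cm.
Transfer each piece to the centroidal x-axis using Ī + A·d² with d = y − 10.397:
  flange: d = 0.90258 cm → contributes +82.403 cm⁴
  web: d = -5.3974 cm → contributes +374.65 cm⁴
Total I = 457.06 cm⁴.
Radius of gyration: k = √(I/A) = √(457.06 / 69.8) = 2.5589 cm.

k_x ≈ 2.56 cm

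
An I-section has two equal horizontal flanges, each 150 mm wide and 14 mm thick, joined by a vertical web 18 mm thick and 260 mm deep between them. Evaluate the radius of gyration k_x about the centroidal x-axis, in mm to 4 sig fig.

Break the section into simple shapes (no overlaps), measuring from the bottom-left corner of the bounding box.
Bottom flange: 150 × 14, A = 2 100 mm², y = 7 mm, Ī = 34 300 mm⁴.
Web: 18 × 260, A = 4 680 mm², y = 144 mm, Ī = 26 364 000 mm⁴.
Top flange: 150 × 14, A = 2 100 mm², y = 281 mm, Ī = 34 300 mm⁴.
By symmetry the centroid is at mid-height, ȳ = 144 mm.
Transfer each piece to the centroidal x-axis using Ī + A·d² with d = y − 144:
  bottom flange: d = -137 mm → contributes +39 449 200 mm⁴
  web: d = 0 mm → contributes +26 364 000 mm⁴
  top flange: d = 137 mm → contributes +39 449 200 mm⁴
Total I = 105 262 400 mm⁴.
Radius of gyration: k = √(I/A) = √(105 262 400 / 8 880) = 108.875 mm.

k_x ≈ 108.9 mm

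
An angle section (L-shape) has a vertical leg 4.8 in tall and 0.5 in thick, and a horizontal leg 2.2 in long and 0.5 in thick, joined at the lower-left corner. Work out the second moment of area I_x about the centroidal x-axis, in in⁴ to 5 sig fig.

I_x ≈ 7.5272 in⁴

Break the section into simple shapes (no overlaps), measuring from the bottom-left corner of the bounding box.
Vertical leg: 0.5 × 4.8, A = 2.4 in², y = 2.4 in, Ī = 4.608 in⁴.
Horizontal leg (remainder): 1.7 × 0.5, A = 0.85 in², y = 0.25 in, Ī = 0.01770833 in⁴.
Centroid: ȳ = ΣA·y / ΣA = 1.837692 in.
Transfer each piece to the centroidal x-axis using Ī + A·d² with d = y − 1.837692:
  vertical leg: d = 0.5623077 in → contributes +5.366856 in⁴
  horizontal leg (remainder): d = -1.587692 in → contributes +2.16036 in⁴
Total I = 7.527216 in⁴.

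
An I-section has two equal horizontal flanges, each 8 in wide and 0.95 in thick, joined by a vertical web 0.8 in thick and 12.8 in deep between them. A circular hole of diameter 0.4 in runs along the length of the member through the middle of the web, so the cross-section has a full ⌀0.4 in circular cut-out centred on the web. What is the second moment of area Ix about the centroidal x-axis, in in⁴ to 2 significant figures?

Split into non-overlapping primitives; take the origin at the lower-left of the bounding box.
Bottom flange: 8 × 0.95, A = 7.6 in², y = 0.475 in, Ī = 0.5716 in⁴.
Web: 0.8 × 12.8, A = 10.24 in², y = 7.35 in, Ī = 139.8 in⁴.
Top flange: 8 × 0.95, A = 7.6 in², y = 14.23 in, Ī = 0.5716 in⁴.
Hole (subtracted): ⌀0.4, A = 0.1257 in², y = 7.35 in, Ī = 0.001257 in⁴.
By symmetry the centroid is at mid-height, ȳ = 7.35 in.
Transfer each piece to the centroidal x-axis using Ī + A·d² with d = y − 7.35:
  bottom flange: d = -6.875 in → contributes +359.8 in⁴
  web: d = 0 in → contributes +139.8 in⁴
  top flange: d = 6.875 in → contributes +359.8 in⁴
  hole: d = 0 in → contributes −0.001257 in⁴
Total I = 859.4 in⁴.

Ix ≈ 860 in⁴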